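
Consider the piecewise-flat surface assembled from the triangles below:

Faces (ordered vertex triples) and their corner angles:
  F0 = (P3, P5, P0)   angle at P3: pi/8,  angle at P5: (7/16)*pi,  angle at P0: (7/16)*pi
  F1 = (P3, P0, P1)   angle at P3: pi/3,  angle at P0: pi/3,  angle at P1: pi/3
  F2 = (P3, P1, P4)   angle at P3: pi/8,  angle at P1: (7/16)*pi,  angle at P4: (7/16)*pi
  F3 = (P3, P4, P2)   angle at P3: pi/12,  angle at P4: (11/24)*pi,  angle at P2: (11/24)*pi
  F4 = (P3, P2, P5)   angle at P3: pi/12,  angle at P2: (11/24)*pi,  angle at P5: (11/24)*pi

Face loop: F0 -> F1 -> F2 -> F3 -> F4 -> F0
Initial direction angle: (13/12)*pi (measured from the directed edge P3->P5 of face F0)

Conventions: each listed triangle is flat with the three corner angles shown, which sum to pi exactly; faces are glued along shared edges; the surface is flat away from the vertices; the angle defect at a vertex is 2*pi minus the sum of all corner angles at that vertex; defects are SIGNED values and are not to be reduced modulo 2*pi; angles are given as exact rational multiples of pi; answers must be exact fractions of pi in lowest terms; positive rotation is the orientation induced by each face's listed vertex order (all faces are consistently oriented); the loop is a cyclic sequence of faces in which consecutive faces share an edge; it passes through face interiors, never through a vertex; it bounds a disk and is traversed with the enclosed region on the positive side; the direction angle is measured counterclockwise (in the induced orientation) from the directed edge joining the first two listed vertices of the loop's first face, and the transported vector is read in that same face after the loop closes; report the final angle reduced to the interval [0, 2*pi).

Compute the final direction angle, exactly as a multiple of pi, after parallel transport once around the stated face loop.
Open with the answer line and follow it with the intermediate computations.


Answer: final direction angle = pi/3

enclosed vertex P3: corner angles sum to (3/4)*pi, defect = 2*pi - (3/4)*pi = (5/4)*pi
transport around the loop rotates by the sum of enclosed defects; add to the initial angle mod 2*pi
final angle = (13/12)*pi + (5/4)*pi = pi/3 (mod 2*pi)


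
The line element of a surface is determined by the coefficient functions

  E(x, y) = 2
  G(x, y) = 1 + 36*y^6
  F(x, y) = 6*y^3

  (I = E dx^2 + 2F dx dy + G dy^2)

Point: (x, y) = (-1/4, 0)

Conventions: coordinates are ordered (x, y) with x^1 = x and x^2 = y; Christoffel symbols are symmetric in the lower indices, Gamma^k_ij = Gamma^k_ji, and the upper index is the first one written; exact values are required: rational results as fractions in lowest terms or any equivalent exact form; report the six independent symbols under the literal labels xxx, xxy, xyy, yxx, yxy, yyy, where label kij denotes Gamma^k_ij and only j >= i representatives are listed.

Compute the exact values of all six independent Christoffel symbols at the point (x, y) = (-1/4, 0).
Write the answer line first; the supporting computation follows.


Answer: Gamma_xxx = 0, Gamma_xxy = 0, Gamma_xyy = 0, Gamma_yxx = 0, Gamma_yxy = 0, Gamma_yyy = 0

E = 2, F = 0, G = 1 at the point
E_x = 0, E_y = 0, F_x = 0, F_y = 0, G_x = 0, G_y = 0
EG - F^2 = 2;  g^inv = (1/2) * [[1, 0], [0, 2]]
first-kind symbols [ij,l] = (1/2)(d_i g_jl + d_j g_il - d_l g_ij): [xx,x] = E_x/2 = 0, [xx,y] = F_x - E_y/2 = 0, [xy,x] = E_y/2 = 0, [xy,y] = G_x/2 = 0, [yy,x] = F_y - G_x/2 = 0, [yy,y] = G_y/2 = 0
Gamma^x_ij = (G*[ij,x] - F*[ij,y])/(EG - F^2), Gamma^y_ij = (E*[ij,y] - F*[ij,x])/(EG - F^2)


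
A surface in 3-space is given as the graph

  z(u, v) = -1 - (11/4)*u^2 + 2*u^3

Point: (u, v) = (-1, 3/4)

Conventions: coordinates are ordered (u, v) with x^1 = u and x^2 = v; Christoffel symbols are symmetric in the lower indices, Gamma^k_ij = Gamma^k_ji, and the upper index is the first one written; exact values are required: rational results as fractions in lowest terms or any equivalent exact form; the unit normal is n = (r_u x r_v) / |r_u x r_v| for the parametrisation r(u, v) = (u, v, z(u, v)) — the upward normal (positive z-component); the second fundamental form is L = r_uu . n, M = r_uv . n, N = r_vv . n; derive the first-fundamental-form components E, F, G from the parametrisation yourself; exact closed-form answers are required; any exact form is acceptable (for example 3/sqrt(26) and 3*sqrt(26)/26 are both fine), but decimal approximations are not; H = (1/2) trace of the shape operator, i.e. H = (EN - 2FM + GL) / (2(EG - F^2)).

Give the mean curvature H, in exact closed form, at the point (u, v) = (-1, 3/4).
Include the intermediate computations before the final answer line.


z_u = 23/2, z_v = 0, z_uu = -35/2, z_uv = 0, z_vv = 0
E = 533/4, F = 0, G = 1; answer radicand W^2 = 533/4
unnormalised second-form numerators: l = -35/2, m = 0, n = 0; L = l/sqrt(533/4), and similarly M = m/sqrt(W^2), N = n/sqrt(W^2)
H = (E*n - 2*F*m + G*l) / (2*(EG - F^2)*sqrt(W^2)); E*n - 2*F*m + G*l = -35/2, EG - F^2 = 533/4, so H = (-35/533)/sqrt(533/4)

Answer: H = -70*sqrt(533)/284089


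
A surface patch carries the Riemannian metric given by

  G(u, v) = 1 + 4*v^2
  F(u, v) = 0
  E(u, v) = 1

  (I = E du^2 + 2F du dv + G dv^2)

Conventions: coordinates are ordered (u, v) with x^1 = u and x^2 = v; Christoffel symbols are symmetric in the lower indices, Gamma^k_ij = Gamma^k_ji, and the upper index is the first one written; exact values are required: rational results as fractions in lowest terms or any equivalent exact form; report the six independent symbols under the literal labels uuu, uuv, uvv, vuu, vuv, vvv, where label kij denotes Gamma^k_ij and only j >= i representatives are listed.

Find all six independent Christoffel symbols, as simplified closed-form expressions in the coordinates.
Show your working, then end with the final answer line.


E = 1; F = 0; G = 1 + 4*v^2
Gamma^k_ij = (1/2) g^{kl} (d_i g_jl + d_j g_il - d_l g_ij), with g^inv = (1/(EG-F^2)) [[G, -F], [-F, E]]
first partials: E_u = 0, E_v = 0, F_u = 0, F_v = 0, G_u = 0, G_v = 8*v
D = EG - F^2 = 1 + 4*v^2
expanded: Gamma^u_uu = (G E_u - 2F F_u + F E_v)/(2D), Gamma^u_uv = (G E_v - F G_u)/(2D), Gamma^u_vv = (2G F_v - G G_u - F G_v)/(2D), Gamma^v_uu = (2E F_u - E E_v - F E_u)/(2D), Gamma^v_uv = (E G_u - F E_v)/(2D), Gamma^v_vv = (E G_v - 2F F_v + F G_u)/(2D); substitute and cancel common factors

Answer: Gamma_uuu = 0, Gamma_uuv = 0, Gamma_uvv = 0, Gamma_vuu = 0, Gamma_vuv = 0, Gamma_vvv = 4*v/(4*v^2 + 1)


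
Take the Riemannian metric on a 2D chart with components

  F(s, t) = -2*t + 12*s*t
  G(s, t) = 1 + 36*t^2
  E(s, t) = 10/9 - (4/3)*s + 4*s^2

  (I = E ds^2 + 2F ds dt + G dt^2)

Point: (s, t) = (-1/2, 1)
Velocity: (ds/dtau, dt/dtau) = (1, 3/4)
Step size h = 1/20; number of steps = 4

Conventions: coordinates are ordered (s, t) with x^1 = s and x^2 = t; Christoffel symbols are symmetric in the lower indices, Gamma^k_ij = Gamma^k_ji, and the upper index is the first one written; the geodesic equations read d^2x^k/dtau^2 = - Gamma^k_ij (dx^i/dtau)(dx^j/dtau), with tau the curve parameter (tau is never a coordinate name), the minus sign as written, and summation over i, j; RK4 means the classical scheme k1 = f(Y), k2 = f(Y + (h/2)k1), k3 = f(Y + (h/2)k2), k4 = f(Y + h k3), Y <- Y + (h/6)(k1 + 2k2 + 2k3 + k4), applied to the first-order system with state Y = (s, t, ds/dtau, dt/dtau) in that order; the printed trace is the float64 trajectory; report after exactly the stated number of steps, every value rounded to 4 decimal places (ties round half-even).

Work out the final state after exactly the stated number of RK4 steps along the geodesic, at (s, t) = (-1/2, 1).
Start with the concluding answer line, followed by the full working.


Answer: s = -0.2971, t = 1.1351, ds/dtau = 1.0255, dt/dtau = 0.6079

f(Y) = (ds/dtau, dt/dtau, -Gamma^s_ij Y'^i Y'^j, -Gamma^t_ij Y'^i Y'^j) with the Gammas evaluated at the stage position; h = 0.050000; intermediate values shown to 6 dp
step 0: s = -0.5000, t = 1.0000, ds/dtau = 1.0000, dt/dtau = 0.7500
step 1:
  k1: at (s, t) = (-0.500000, 1.000000), (ds/dtau, dt/dtau) = (1.000000, 0.750000); Gamma_sss = -0.068768, Gamma_sst = 0.000000, Gamma_stt = -0.206304, Gamma_tss = 0.309456, Gamma_tst = 0.000000, Gamma_ttt = 0.928367; k1 = (1.000000, 0.750000, 0.184814, -0.831662)
  k2: at (s, t) = (-0.475000, 1.018750), (ds/dtau, dt/dtau) = (1.004620, 0.729208); Gamma_sss = -0.064151, Gamma_sst = 0.000000, Gamma_stt = -0.192454, Gamma_tss = 0.305552, Gamma_tst = 0.000000, Gamma_ttt = 0.916655; k2 = (1.004620, 0.729208, 0.167082, -0.795808)
  k3: at (s, t) = (-0.474884, 1.018230), (ds/dtau, dt/dtau) = (1.004177, 0.730105); Gamma_sss = -0.064202, Gamma_sst = 0.000000, Gamma_stt = -0.192606, Gamma_tss = 0.305692, Gamma_tst = 0.000000, Gamma_ttt = 0.917075; k3 = (1.004177, 0.730105, 0.167408, -0.797100)
  k4: at (s, t) = (-0.449791, 1.036505), (ds/dtau, dt/dtau) = (1.008370, 0.710145); Gamma_sss = -0.059855, Gamma_sst = 0.000000, Gamma_stt = -0.179566, Gamma_tss = 0.301921, Gamma_tst = 0.000000, Gamma_ttt = 0.905763; k4 = (1.008370, 0.710145, 0.151418, -0.763778)
  Y <- Y + (h/6)(k1 + 2k2 + 2k3 + k4): s = -0.4498, t = 1.0365, ds/dtau = 1.0084, dt/dtau = 0.7102
step 2:
  k1: at (s, t) = (-0.449784, 1.036490), (ds/dtau, dt/dtau) = (1.008377, 0.710156); Gamma_sss = -0.059856, Gamma_sst = 0.000000, Gamma_stt = -0.179569, Gamma_tss = 0.301925, Gamma_tst = 0.000000, Gamma_ttt = 0.905775; k1 = (1.008377, 0.710156, 0.151424, -0.763807)
  k2: at (s, t) = (-0.424574, 1.054244), (ds/dtau, dt/dtau) = (1.012162, 0.691061); Gamma_sss = -0.055765, Gamma_sst = 0.000000, Gamma_stt = -0.167294, Gamma_tss = 0.298302, Gamma_tst = 0.000000, Gamma_ttt = 0.894907; k2 = (1.012162, 0.691061, 0.137023, -0.732979)
  k3: at (s, t) = (-0.424480, 1.053766), (ds/dtau, dt/dtau) = (1.011802, 0.691832); Gamma_sss = -0.055804, Gamma_sst = 0.000000, Gamma_stt = -0.167412, Gamma_tss = 0.298425, Gamma_tst = 0.000000, Gamma_ttt = 0.895276; k3 = (1.011802, 0.691832, 0.137258, -0.734018)
  k4: at (s, t) = (-0.399194, 1.071081), (ds/dtau, dt/dtau) = (1.015240, 0.673455); Gamma_sss = -0.051937, Gamma_sst = 0.000000, Gamma_stt = -0.155811, Gamma_tss = 0.294925, Gamma_tst = 0.000000, Gamma_ttt = 0.884774; k4 = (1.015240, 0.673455, 0.124199, -0.705264)
  Y <- Y + (h/6)(k1 + 2k2 + 2k3 + k4): s = -0.3992, t = 1.0711, ds/dtau = 1.0152, dt/dtau = 0.6735
step 3:
  k1: at (s, t) = (-0.399187, 1.071068), (ds/dtau, dt/dtau) = (1.015245, 0.673464); Gamma_sss = -0.051938, Gamma_sst = 0.000000, Gamma_stt = -0.155813, Gamma_tss = 0.294928, Gamma_tst = 0.000000, Gamma_ttt = 0.884784; k1 = (1.015245, 0.673464, 0.124203, -0.705286)
  k2: at (s, t) = (-0.373806, 1.087905), (ds/dtau, dt/dtau) = (1.018350, 0.655832); Gamma_sss = -0.048283, Gamma_sst = 0.000000, Gamma_stt = -0.144848, Gamma_tss = 0.291561, Gamma_tst = 0.000000, Gamma_ttt = 0.874682; k2 = (1.018350, 0.655832, 0.112372, -0.678574)
  k3: at (s, t) = (-0.373729, 1.087464), (ds/dtau, dt/dtau) = (1.018054, 0.656500); Gamma_sss = -0.048313, Gamma_sst = 0.000000, Gamma_stt = -0.144940, Gamma_tss = 0.291670, Gamma_tst = 0.000000, Gamma_ttt = 0.875009; k3 = (1.018054, 0.656500, 0.112542, -0.679418)
  k4: at (s, t) = (-0.348285, 1.103893), (ds/dtau, dt/dtau) = (1.020872, 0.639493); Gamma_sss = -0.044847, Gamma_sst = 0.000000, Gamma_stt = -0.134541, Gamma_tss = 0.288414, Gamma_tst = 0.000000, Gamma_ttt = 0.865241; k4 = (1.020872, 0.639493, 0.101759, -0.654420)
  Y <- Y + (h/6)(k1 + 2k2 + 2k3 + k4): s = -0.3483, t = 1.1039, ds/dtau = 1.0209, dt/dtau = 0.6395
step 4:
  k1: at (s, t) = (-0.348280, 1.103882), (ds/dtau, dt/dtau) = (1.020877, 0.639500); Gamma_sss = -0.044848, Gamma_sst = 0.000000, Gamma_stt = -0.134543, Gamma_tss = 0.288417, Gamma_tst = 0.000000, Gamma_ttt = 0.865250; k1 = (1.020877, 0.639500, 0.101762, -0.654437)
  k2: at (s, t) = (-0.322758, 1.119869), (ds/dtau, dt/dtau) = (1.023421, 0.623139); Gamma_sss = -0.041559, Gamma_sst = 0.000000, Gamma_stt = -0.124678, Gamma_tss = 0.285281, Gamma_tst = 0.000000, Gamma_ttt = 0.855842; k2 = (1.023421, 0.623139, 0.091942, -0.631125)
  k3: at (s, t) = (-0.322694, 1.119460), (ds/dtau, dt/dtau) = (1.023175, 0.623722); Gamma_sss = -0.041583, Gamma_sst = 0.000000, Gamma_stt = -0.124750, Gamma_tss = 0.285378, Gamma_tst = 0.000000, Gamma_ttt = 0.856133; k3 = (1.023175, 0.623722, 0.092064, -0.631819)
  k4: at (s, t) = (-0.297121, 1.135068), (ds/dtau, dt/dtau) = (1.025480, 0.607909); Gamma_sss = -0.038455, Gamma_sst = 0.000000, Gamma_stt = -0.115365, Gamma_tss = 0.282343, Gamma_tst = 0.000000, Gamma_ttt = 0.847030; k4 = (1.025480, 0.607909, 0.083073, -0.609937)
  Y <- Y + (h/6)(k1 + 2k2 + 2k3 + k4): s = -0.2971, t = 1.1351, ds/dtau = 1.0255, dt/dtau = 0.6079


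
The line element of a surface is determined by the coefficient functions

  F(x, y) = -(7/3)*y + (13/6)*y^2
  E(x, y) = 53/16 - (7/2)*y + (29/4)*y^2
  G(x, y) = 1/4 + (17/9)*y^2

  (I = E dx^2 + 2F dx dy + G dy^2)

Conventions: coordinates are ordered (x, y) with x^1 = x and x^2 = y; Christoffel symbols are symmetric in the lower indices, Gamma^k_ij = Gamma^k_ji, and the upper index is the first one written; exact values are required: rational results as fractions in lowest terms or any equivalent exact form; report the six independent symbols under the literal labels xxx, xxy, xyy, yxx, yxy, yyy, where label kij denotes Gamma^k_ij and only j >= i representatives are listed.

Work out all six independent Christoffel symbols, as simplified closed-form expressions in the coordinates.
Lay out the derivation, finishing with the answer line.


E = 53/16 - (7/2)*y + (29/4)*y^2; F = -(7/3)*y + (13/6)*y^2; G = 1/4 + (17/9)*y^2
Gamma^k_ij = (1/2) g^{kl} (d_i g_jl + d_j g_il - d_l g_ij), with g^inv = (1/(EG-F^2)) [[G, -F], [-F, E]]
first partials: E_x = 0, E_y = -7/2 + (29/2)*y, F_x = 0, F_y = -7/3 + (13/3)*y, G_x = 0, G_y = (34/9)*y
D = EG - F^2 = 53/64 - (7/8)*y + (21/8)*y^2 + (7/2)*y^3 + 9*y^4
expanded: Gamma^x_xx = (G E_x - 2F F_x + F E_y)/(2D), Gamma^x_xy = (G E_y - F G_x)/(2D), Gamma^x_yy = (2G F_y - G G_x - F G_y)/(2D), Gamma^y_xx = (2E F_x - E E_y - F E_x)/(2D), Gamma^y_xy = (E G_x - F E_y)/(2D), Gamma^y_yy = (E G_y - 2F F_y + F G_x)/(2D); substitute and cancel common factors

Answer: Gamma_xxx = (3016*y^3 - 3976*y^2 + 784*y)/(1728*y^4 + 672*y^3 + 504*y^2 - 168*y + 159), Gamma_xxy = (7888*y^3 - 1904*y^2 + 1044*y - 252)/(5184*y^4 + 2016*y^3 + 1512*y^2 - 504*y + 477), Gamma_xyy = (7072*y^3 + 1872*y - 1008)/(15552*y^4 + 6048*y^3 + 4536*y^2 - 1512*y + 1431), Gamma_yxx = (-3364*y^3 + 2436*y^2 - 1929*y + 371)/(576*y^4 + 224*y^3 + 168*y^2 - 56*y + 53), Gamma_yxy = (-3016*y^3 + 3976*y^2 - 784*y)/(1728*y^4 + 672*y^3 + 504*y^2 - 168*y + 159), Gamma_yyy = (2480*y^3 + 4928*y^2 + 468*y)/(5184*y^4 + 2016*y^3 + 1512*y^2 - 504*y + 477)


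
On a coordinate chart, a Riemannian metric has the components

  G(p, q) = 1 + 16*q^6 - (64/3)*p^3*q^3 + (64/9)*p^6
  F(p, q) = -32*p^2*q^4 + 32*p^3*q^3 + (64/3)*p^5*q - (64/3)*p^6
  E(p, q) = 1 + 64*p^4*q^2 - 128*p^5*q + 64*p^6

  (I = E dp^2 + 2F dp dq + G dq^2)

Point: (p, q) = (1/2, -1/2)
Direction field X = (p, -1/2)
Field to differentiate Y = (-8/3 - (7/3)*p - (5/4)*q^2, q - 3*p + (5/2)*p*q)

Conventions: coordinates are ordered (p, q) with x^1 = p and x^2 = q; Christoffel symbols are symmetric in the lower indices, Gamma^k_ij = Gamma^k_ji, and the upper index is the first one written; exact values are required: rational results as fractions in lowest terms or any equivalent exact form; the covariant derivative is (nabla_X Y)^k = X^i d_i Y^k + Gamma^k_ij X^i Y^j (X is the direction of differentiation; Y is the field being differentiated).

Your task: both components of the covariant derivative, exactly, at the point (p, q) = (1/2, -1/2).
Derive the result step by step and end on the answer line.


E = 5, F = -5/3, G = 61/36 at the point
E_p = 40, E_q = -8, F_p = -37/3, F_q = 23/3, G_p = 10/3, G_q = -5
EG - F^2 = 205/36;  g^inv = (36/205) * [[61/36, 5/3], [5/3, 5]]
first-kind symbols [ij,l] = (1/2)(d_i g_jl + d_j g_il - d_l g_ij): [pp,p] = E_p/2 = 20, [pp,q] = F_p - E_q/2 = -25/3, [pq,p] = E_q/2 = -4, [pq,q] = G_p/2 = 5/3, [qq,p] = F_q - G_p/2 = 6, [qq,q] = G_q/2 = -5/2
Gamma^p_ij = (G*[ij,p] - F*[ij,q])/(EG - F^2), Gamma^q_ij = (E*[ij,q] - F*[ij,p])/(EG - F^2)
Gamma_ppp = 144/41, Gamma_ppq = -144/205, Gamma_pqq = 216/205, Gamma_qpp = -60/41, Gamma_qpq = 12/41, Gamma_qqq = -18/41
X = (1/2, -1/2), Y = (-199/48, -21/8) at the point

Answer: (nabla_X Y)^p = -40459/4920, (nabla_X Y)^q = -187/328


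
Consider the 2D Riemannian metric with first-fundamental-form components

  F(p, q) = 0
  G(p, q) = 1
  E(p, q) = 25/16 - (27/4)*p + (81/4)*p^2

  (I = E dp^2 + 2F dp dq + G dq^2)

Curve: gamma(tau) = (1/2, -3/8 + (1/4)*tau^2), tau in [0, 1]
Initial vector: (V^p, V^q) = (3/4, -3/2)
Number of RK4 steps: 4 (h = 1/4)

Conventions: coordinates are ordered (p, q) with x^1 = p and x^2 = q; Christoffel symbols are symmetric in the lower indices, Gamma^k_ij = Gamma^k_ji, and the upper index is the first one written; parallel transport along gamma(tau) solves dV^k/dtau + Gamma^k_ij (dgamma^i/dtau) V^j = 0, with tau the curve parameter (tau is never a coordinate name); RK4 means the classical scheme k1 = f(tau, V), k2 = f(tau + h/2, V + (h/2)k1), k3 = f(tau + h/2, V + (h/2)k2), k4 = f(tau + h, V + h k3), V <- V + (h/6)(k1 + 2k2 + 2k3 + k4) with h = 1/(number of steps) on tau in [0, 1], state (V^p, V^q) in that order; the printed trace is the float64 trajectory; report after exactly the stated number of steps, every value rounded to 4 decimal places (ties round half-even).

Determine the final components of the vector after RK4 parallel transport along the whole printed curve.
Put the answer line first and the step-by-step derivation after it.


Answer: V^p = 0.7500, V^q = -1.5000

gamma'(tau) = (0, (1/2)*tau); f(tau, V)^k = -Gamma^k_ij(gamma(tau)) gamma'^i(tau) V^j; h = 1/4; intermediate values shown to 6 dp
curve data and Christoffel symbols at the stage parameters:
  tau = 0.000000: gamma = (0.500000, -0.375000), gamma' = (0.000000, 0.000000); Gamma_ppp = 2.076923, Gamma_ppq = 0.000000, Gamma_pqq = 0.000000, Gamma_qpp = 0.000000, Gamma_qpq = 0.000000, Gamma_qqq = 0.000000
  tau = 0.125000: gamma = (0.500000, -0.371094), gamma' = (0.000000, 0.062500); Gamma_ppp = 2.076923, Gamma_ppq = 0.000000, Gamma_pqq = 0.000000, Gamma_qpp = 0.000000, Gamma_qpq = 0.000000, Gamma_qqq = 0.000000
  tau = 0.250000: gamma = (0.500000, -0.359375), gamma' = (0.000000, 0.125000); Gamma_ppp = 2.076923, Gamma_ppq = 0.000000, Gamma_pqq = 0.000000, Gamma_qpp = 0.000000, Gamma_qpq = 0.000000, Gamma_qqq = 0.000000
  tau = 0.375000: gamma = (0.500000, -0.339844), gamma' = (0.000000, 0.187500); Gamma_ppp = 2.076923, Gamma_ppq = 0.000000, Gamma_pqq = 0.000000, Gamma_qpp = 0.000000, Gamma_qpq = 0.000000, Gamma_qqq = 0.000000
  tau = 0.500000: gamma = (0.500000, -0.312500), gamma' = (0.000000, 0.250000); Gamma_ppp = 2.076923, Gamma_ppq = 0.000000, Gamma_pqq = 0.000000, Gamma_qpp = 0.000000, Gamma_qpq = 0.000000, Gamma_qqq = 0.000000
  tau = 0.625000: gamma = (0.500000, -0.277344), gamma' = (0.000000, 0.312500); Gamma_ppp = 2.076923, Gamma_ppq = 0.000000, Gamma_pqq = 0.000000, Gamma_qpp = 0.000000, Gamma_qpq = 0.000000, Gamma_qqq = 0.000000
  tau = 0.750000: gamma = (0.500000, -0.234375), gamma' = (0.000000, 0.375000); Gamma_ppp = 2.076923, Gamma_ppq = 0.000000, Gamma_pqq = 0.000000, Gamma_qpp = 0.000000, Gamma_qpq = 0.000000, Gamma_qqq = 0.000000
  tau = 0.875000: gamma = (0.500000, -0.183594), gamma' = (0.000000, 0.437500); Gamma_ppp = 2.076923, Gamma_ppq = 0.000000, Gamma_pqq = 0.000000, Gamma_qpp = 0.000000, Gamma_qpq = 0.000000, Gamma_qqq = 0.000000
  tau = 1.000000: gamma = (0.500000, -0.125000), gamma' = (0.000000, 0.500000); Gamma_ppp = 2.076923, Gamma_ppq = 0.000000, Gamma_pqq = 0.000000, Gamma_qpp = 0.000000, Gamma_qpq = 0.000000, Gamma_qqq = 0.000000
step 0: V^p = 0.7500, V^q = -1.5000
step 1: k1 = (0.000000, 0.000000), k2 = (0.000000, 0.000000), k3 = (0.000000, 0.000000), k4 = (0.000000, 0.000000); V <- V + (h/6)(k1 + 2k2 + 2k3 + k4): V^p = 0.7500, V^q = -1.5000
step 2: k1 = (0.000000, 0.000000), k2 = (0.000000, 0.000000), k3 = (0.000000, 0.000000), k4 = (0.000000, 0.000000); V <- V + (h/6)(k1 + 2k2 + 2k3 + k4): V^p = 0.7500, V^q = -1.5000
step 3: k1 = (0.000000, 0.000000), k2 = (0.000000, 0.000000), k3 = (0.000000, 0.000000), k4 = (0.000000, 0.000000); V <- V + (h/6)(k1 + 2k2 + 2k3 + k4): V^p = 0.7500, V^q = -1.5000
step 4: k1 = (0.000000, 0.000000), k2 = (0.000000, 0.000000), k3 = (0.000000, 0.000000), k4 = (0.000000, 0.000000); V <- V + (h/6)(k1 + 2k2 + 2k3 + k4): V^p = 0.7500, V^q = -1.5000


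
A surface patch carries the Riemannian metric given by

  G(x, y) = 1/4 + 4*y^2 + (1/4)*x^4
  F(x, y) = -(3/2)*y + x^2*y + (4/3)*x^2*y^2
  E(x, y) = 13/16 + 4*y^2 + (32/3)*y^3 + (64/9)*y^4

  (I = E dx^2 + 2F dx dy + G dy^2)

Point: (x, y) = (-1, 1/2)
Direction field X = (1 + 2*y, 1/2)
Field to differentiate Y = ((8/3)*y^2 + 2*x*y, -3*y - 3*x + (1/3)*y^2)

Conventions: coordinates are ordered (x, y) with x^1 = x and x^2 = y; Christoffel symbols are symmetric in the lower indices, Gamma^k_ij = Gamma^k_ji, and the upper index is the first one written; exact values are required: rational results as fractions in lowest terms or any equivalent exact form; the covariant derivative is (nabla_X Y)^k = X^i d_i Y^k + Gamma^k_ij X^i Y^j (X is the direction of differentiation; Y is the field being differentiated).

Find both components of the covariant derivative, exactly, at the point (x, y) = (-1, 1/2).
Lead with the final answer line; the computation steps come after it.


Answer: (nabla_X Y)^x = 125975/13941, (nabla_X Y)^y = -288799/83646

E = 517/144, F = 1/12, G = 3/2 at the point
E_x = 0, E_y = 140/9, F_x = -5/3, F_y = 5/6, G_x = -1, G_y = 4
EG - F^2 = 1549/288;  g^inv = (288/1549) * [[3/2, -1/12], [-1/12, 517/144]]
first-kind symbols [ij,l] = (1/2)(d_i g_jl + d_j g_il - d_l g_ij): [xx,x] = E_x/2 = 0, [xx,y] = F_x - E_y/2 = -85/9, [xy,x] = E_y/2 = 70/9, [xy,y] = G_x/2 = -1/2, [yy,x] = F_y - G_x/2 = 4/3, [yy,y] = G_y/2 = 2
Gamma^x_ij = (G*[ij,x] - F*[ij,y])/(EG - F^2), Gamma^y_ij = (E*[ij,y] - F*[ij,x])/(EG - F^2)
Gamma_xxx = 680/4647, Gamma_xxy = 3372/1549, Gamma_xyy = 528/1549, Gamma_yxx = -87890/13941, Gamma_yxy = -2111/4647, Gamma_yyy = 2036/1549
X = (2, 1/2), Y = (-1/3, 19/12) at the point


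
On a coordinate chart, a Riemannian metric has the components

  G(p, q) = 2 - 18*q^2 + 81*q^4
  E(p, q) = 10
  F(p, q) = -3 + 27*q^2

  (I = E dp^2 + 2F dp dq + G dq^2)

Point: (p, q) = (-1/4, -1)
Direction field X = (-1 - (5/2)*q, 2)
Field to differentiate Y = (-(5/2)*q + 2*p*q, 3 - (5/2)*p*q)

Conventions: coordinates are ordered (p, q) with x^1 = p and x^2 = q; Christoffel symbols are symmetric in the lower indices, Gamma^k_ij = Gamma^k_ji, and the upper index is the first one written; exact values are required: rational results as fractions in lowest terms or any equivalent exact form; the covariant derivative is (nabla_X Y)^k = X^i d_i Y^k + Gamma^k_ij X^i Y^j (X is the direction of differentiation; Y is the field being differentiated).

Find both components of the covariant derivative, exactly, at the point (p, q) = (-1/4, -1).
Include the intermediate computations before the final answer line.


E = 10, F = 24, G = 65 at the point
E_p = 0, E_q = 0, F_p = 0, F_q = -54, G_p = 0, G_q = -288
EG - F^2 = 74;  g^inv = (1/74) * [[65, -24], [-24, 10]]
first-kind symbols [ij,l] = (1/2)(d_i g_jl + d_j g_il - d_l g_ij): [pp,p] = E_p/2 = 0, [pp,q] = F_p - E_q/2 = 0, [pq,p] = E_q/2 = 0, [pq,q] = G_p/2 = 0, [qq,p] = F_q - G_p/2 = -54, [qq,q] = G_q/2 = -144
Gamma^p_ij = (G*[ij,p] - F*[ij,q])/(EG - F^2), Gamma^q_ij = (E*[ij,q] - F*[ij,p])/(EG - F^2)
Gamma_ppp = 0, Gamma_ppq = 0, Gamma_pqq = -27/37, Gamma_qpp = 0, Gamma_qpq = 0, Gamma_qqq = -72/37
X = (3/2, 2), Y = (3, 19/8) at the point

Answer: (nabla_X Y)^p = -1845/148, (nabla_X Y)^q = -157/37


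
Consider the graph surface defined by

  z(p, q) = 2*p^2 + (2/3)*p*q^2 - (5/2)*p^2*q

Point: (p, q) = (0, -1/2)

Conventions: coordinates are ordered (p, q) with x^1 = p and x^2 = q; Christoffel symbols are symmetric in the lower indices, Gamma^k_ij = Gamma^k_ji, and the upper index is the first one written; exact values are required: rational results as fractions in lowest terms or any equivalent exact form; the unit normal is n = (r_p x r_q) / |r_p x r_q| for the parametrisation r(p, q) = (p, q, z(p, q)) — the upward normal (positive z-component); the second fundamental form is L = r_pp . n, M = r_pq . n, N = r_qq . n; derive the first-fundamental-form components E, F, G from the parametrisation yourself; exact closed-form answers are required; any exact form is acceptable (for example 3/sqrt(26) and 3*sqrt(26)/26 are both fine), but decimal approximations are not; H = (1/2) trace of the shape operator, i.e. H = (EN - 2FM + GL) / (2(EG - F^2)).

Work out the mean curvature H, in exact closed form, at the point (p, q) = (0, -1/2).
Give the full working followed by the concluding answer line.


z_p = 1/6, z_q = 0, z_pp = 13/2, z_pq = -2/3, z_qq = 0
E = 37/36, F = 0, G = 1; answer radicand W^2 = 37/36
unnormalised second-form numerators: l = 13/2, m = -2/3, n = 0; L = l/sqrt(37/36), and similarly M = m/sqrt(W^2), N = n/sqrt(W^2)
H = (E*n - 2*F*m + G*l) / (2*(EG - F^2)*sqrt(W^2)); E*n - 2*F*m + G*l = 13/2, EG - F^2 = 37/36, so H = (117/37)/sqrt(37/36)

Answer: H = 702*sqrt(37)/1369


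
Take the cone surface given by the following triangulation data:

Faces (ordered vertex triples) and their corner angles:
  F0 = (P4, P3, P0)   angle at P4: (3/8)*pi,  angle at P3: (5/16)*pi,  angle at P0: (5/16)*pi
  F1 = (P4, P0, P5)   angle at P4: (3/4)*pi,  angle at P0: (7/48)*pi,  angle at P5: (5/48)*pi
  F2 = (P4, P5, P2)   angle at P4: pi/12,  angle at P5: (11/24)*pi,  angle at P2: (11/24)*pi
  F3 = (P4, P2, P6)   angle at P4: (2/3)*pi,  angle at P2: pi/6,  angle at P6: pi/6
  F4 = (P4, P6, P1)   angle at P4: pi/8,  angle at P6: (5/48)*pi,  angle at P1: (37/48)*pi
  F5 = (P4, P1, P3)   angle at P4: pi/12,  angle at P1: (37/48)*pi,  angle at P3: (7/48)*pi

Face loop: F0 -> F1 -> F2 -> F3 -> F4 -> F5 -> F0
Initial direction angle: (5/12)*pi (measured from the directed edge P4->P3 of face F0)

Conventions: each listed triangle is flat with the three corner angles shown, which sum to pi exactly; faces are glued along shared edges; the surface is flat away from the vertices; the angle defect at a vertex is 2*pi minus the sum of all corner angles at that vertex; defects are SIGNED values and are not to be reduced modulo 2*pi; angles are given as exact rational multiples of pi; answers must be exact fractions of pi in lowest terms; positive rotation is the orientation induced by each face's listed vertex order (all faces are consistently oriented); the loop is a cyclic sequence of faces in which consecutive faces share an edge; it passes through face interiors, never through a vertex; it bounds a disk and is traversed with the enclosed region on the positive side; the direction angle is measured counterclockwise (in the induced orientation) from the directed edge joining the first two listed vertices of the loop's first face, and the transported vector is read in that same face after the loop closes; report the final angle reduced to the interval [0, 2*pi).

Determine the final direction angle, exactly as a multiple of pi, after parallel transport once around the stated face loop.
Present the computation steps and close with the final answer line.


enclosed vertex P4: corner angles sum to (25/12)*pi, defect = 2*pi - (25/12)*pi = -pi/12
the final direction is the initial angle plus the enclosed defects, taken mod 2*pi in the induced orientation
final angle = (5/12)*pi - pi/12 = pi/3 (mod 2*pi)

Answer: final direction angle = pi/3


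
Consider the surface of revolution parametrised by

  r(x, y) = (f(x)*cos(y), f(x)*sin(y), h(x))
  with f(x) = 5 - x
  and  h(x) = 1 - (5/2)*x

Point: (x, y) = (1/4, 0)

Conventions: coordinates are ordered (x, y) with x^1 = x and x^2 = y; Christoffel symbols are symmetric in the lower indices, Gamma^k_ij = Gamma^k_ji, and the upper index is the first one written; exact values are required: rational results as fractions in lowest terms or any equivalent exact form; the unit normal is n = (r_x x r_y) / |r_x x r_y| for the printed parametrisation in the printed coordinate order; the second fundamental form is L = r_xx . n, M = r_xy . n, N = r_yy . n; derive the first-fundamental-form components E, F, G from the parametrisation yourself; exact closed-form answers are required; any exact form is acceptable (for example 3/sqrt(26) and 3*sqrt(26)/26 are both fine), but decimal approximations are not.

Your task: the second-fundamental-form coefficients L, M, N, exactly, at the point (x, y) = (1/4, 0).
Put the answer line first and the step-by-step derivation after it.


Answer: L = 0, M = 0, N = -95*sqrt(29)/116

f = 19/4, f' = -1, f'' = 0, h' = -5/2, h'' = 0
E = 29/4, F = 0, G = 361/16; answer radicand W^2 = 29/4
unnormalised second-form numerators: l = 0, m = 0, n = -95/8; L = l/sqrt(29/4), and similarly M = m/sqrt(W^2), N = n/sqrt(W^2)


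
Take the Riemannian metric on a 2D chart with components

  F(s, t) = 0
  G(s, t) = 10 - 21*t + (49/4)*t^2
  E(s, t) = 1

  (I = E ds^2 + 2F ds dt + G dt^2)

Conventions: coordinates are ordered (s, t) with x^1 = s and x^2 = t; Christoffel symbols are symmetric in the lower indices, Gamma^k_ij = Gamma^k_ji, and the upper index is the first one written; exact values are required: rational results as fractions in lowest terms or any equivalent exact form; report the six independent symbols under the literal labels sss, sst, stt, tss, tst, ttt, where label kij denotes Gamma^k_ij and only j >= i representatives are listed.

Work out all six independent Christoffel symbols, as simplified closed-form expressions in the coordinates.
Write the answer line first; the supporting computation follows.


Answer: Gamma_sss = 0, Gamma_sst = 0, Gamma_stt = 0, Gamma_tss = 0, Gamma_tst = 0, Gamma_ttt = (49*t - 42)/(49*t^2 - 84*t + 40)

E = 1; F = 0; G = 10 - 21*t + (49/4)*t^2
Gamma^k_ij = (1/2) g^{kl} (d_i g_jl + d_j g_il - d_l g_ij), with g^inv = (1/(EG-F^2)) [[G, -F], [-F, E]]
first partials: E_s = 0, E_t = 0, F_s = 0, F_t = 0, G_s = 0, G_t = -21 + (49/2)*t
D = EG - F^2 = 10 - 21*t + (49/4)*t^2
expanded: Gamma^s_ss = (G E_s - 2F F_s + F E_t)/(2D), Gamma^s_st = (G E_t - F G_s)/(2D), Gamma^s_tt = (2G F_t - G G_s - F G_t)/(2D), Gamma^t_ss = (2E F_s - E E_t - F E_s)/(2D), Gamma^t_st = (E G_s - F E_t)/(2D), Gamma^t_tt = (E G_t - 2F F_t + F G_s)/(2D); substitute and cancel common factors


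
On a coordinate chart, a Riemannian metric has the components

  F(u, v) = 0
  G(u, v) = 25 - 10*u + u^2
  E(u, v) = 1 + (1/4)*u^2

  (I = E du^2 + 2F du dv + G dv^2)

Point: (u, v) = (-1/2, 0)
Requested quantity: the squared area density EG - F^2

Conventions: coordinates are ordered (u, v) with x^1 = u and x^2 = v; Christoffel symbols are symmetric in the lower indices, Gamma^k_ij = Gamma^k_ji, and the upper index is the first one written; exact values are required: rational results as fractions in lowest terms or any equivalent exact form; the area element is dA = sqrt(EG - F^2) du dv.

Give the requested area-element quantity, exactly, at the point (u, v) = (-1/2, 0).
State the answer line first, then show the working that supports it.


Answer: EG - F^2 = 2057/64

E = 17/16, F = 0, G = 121/4; EG - F^2 = 2057/64


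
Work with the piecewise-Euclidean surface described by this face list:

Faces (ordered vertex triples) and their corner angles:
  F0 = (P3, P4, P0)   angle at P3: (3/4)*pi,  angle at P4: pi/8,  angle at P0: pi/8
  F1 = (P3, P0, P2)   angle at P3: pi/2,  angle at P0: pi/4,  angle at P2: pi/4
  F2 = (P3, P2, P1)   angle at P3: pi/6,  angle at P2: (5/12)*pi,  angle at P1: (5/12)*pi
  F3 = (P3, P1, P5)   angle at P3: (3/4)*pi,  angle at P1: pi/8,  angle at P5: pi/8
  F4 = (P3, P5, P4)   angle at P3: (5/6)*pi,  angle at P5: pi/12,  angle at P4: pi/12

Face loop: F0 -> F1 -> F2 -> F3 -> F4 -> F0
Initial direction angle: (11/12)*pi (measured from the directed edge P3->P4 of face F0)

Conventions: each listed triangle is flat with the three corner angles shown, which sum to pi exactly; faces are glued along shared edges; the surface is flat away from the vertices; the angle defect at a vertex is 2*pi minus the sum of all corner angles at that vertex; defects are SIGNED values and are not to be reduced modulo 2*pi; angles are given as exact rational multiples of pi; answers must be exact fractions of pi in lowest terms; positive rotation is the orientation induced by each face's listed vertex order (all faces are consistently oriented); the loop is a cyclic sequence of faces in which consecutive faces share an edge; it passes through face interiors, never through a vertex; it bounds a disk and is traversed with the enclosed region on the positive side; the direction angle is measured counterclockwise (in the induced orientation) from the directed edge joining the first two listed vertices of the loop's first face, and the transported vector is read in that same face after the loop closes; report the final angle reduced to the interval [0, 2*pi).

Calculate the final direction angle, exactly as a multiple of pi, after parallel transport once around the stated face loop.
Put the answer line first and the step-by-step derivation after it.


Answer: final direction angle = (23/12)*pi

enclosed vertex P3: corner angles sum to 3*pi, defect = 2*pi - 3*pi = -pi
transport around the loop rotates by the sum of enclosed defects; add to the initial angle mod 2*pi
final angle = (11/12)*pi - pi = (23/12)*pi (mod 2*pi)


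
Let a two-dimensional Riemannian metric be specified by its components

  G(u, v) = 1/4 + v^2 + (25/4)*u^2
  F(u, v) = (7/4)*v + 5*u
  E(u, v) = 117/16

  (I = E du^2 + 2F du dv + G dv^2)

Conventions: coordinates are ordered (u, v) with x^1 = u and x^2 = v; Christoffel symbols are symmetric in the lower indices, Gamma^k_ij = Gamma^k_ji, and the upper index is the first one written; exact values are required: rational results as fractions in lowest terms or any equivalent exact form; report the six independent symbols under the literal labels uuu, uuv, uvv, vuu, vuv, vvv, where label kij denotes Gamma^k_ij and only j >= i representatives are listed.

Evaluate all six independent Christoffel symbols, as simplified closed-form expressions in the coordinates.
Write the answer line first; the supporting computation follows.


Answer: Gamma_uuu = (-1600*u - 560*v)/(1325*u^2 - 1120*u*v + 272*v^2 + 117), Gamma_uuv = (-2000*u^2 - 700*u*v)/(1325*u^2 - 1120*u*v + 272*v^2 + 117), Gamma_uvv = (-2500*u^3 + 700*u^2 - 400*u*v^2 - 320*u*v - 100*u + 28)/(1325*u^2 - 1120*u*v + 272*v^2 + 117), Gamma_vuu = 2340/(1325*u^2 - 1120*u*v + 272*v^2 + 117), Gamma_vuv = 2925*u/(1325*u^2 - 1120*u*v + 272*v^2 + 117), Gamma_vvv = (2000*u^2 + 700*u*v - 560*u + 272*v)/(1325*u^2 - 1120*u*v + 272*v^2 + 117)

E = 117/16; F = (7/4)*v + 5*u; G = 1/4 + v^2 + (25/4)*u^2
Gamma^k_ij = (1/2) g^{kl} (d_i g_jl + d_j g_il - d_l g_ij), with g^inv = (1/(EG-F^2)) [[G, -F], [-F, E]]
first partials: E_u = 0, E_v = 0, F_u = 5, F_v = 7/4, G_u = (25/2)*u, G_v = 2*v
D = EG - F^2 = 117/64 + (17/4)*v^2 - (35/2)*u*v + (1325/64)*u^2
expanded: Gamma^u_uu = (G E_u - 2F F_u + F E_v)/(2D), Gamma^u_uv = (G E_v - F G_u)/(2D), Gamma^u_vv = (2G F_v - G G_u - F G_v)/(2D), Gamma^v_uu = (2E F_u - E E_v - F E_u)/(2D), Gamma^v_uv = (E G_u - F E_v)/(2D), Gamma^v_vv = (E G_v - 2F F_v + F G_u)/(2D); substitute and cancel common factors


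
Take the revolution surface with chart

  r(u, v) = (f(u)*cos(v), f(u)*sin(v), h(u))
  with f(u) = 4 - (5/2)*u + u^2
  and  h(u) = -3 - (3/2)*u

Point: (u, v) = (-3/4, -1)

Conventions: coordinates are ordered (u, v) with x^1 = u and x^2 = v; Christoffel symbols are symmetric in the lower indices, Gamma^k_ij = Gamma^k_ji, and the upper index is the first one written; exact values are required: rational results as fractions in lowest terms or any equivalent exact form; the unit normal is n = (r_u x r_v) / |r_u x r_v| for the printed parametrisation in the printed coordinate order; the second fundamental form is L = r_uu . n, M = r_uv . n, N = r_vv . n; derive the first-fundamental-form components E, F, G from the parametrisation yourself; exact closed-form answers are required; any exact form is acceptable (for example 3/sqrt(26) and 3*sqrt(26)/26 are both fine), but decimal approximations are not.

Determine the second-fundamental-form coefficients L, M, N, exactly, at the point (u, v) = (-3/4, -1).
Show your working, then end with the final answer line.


f = 103/16, f' = -4, f'' = 2, h' = -3/2, h'' = 0
E = 73/4, F = 0, G = 10609/256; answer radicand W^2 = 73/4
unnormalised second-form numerators: l = 3, m = 0, n = -309/32; L = l/sqrt(73/4), and similarly M = m/sqrt(W^2), N = n/sqrt(W^2)

Answer: L = 6*sqrt(73)/73, M = 0, N = -309*sqrt(73)/1168


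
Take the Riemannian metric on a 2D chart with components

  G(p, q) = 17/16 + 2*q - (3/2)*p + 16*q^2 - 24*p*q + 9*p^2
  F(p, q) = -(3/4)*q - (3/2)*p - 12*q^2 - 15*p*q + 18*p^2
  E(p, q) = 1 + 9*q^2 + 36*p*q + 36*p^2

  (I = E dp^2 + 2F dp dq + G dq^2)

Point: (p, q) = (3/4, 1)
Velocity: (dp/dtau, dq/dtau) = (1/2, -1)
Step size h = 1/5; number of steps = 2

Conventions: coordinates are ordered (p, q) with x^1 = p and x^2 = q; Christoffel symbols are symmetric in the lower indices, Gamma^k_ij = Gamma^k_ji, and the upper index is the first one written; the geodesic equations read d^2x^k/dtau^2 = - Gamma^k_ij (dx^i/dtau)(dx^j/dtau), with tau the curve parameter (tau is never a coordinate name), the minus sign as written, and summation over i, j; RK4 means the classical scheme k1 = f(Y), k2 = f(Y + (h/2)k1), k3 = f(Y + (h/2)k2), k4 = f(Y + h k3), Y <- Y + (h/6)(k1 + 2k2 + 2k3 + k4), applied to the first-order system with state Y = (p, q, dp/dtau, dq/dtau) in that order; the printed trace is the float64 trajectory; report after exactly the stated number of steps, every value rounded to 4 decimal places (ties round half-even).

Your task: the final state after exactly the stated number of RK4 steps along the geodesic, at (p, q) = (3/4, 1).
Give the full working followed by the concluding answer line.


f(Y) = (dp/dtau, dq/dtau, -Gamma^p_ij Y'^i Y'^j, -Gamma^q_ij Y'^i Y'^j) with the Gammas evaluated at the stage position; h = 0.200000; intermediate values shown to 6 dp
step 0: p = 0.7500, q = 1.0000, dp/dtau = 0.5000, dq/dtau = -1.0000
step 1:
  k1: at (p, q) = (0.750000, 1.000000), (dp/dtau, dq/dtau) = (0.500000, -1.000000); Gamma_ppp = 0.734694, Gamma_ppq = 0.367347, Gamma_pqq = -0.489796, Gamma_qpp = -0.195918, Gamma_qpq = -0.097959, Gamma_qqq = 0.130612; k1 = (0.500000, -1.000000, 0.673469, -0.179592)
  k2: at (p, q) = (0.800000, 0.900000), (dp/dtau, dq/dtau) = (0.567347, -1.017959); Gamma_ppp = 0.758182, Gamma_ppq = 0.379091, Gamma_pqq = -0.505455, Gamma_qpp = -0.146582, Gamma_qpq = -0.073291, Gamma_qqq = 0.097721; k2 = (0.567347, -1.017959, 0.717605, -0.138737)
  k3: at (p, q) = (0.806735, 0.898204), (dp/dtau, dq/dtau) = (0.571760, -1.013874); Gamma_ppp = 0.756018, Gamma_ppq = 0.378009, Gamma_pqq = -0.504012, Gamma_qpp = -0.142736, Gamma_qpq = -0.071368, Gamma_qqq = 0.095157; k3 = (0.571760, -1.013874, 0.709202, -0.133897)
  k4: at (p, q) = (0.864352, 0.797225), (dp/dtau, dq/dtau) = (0.641840, -1.026779); Gamma_ppp = 0.768820, Gamma_ppq = 0.384410, Gamma_pqq = -0.512547, Gamma_qpp = -0.085817, Gamma_qpq = -0.042908, Gamma_qqq = 0.057211; k4 = (0.641840, -1.026779, 0.730318, -0.081519)
  Y <- Y + (h/6)(k1 + 2k2 + 2k3 + k4): p = 0.8640, q = 0.7970, dp/dtau = 0.6419, dq/dtau = -1.0269
step 2:
  k1: at (p, q) = (0.864002, 0.796985), (dp/dtau, dq/dtau) = (0.641913, -1.026879); Gamma_ppp = 0.769088, Gamma_ppq = 0.384544, Gamma_pqq = -0.512725, Gamma_qpp = -0.085888, Gamma_qpq = -0.042944, Gamma_qqq = 0.057259; k1 = (0.641913, -1.026879, 0.730712, -0.081602)
  k2: at (p, q) = (0.928193, 0.694297), (dp/dtau, dq/dtau) = (0.714985, -1.035040); Gamma_ppp = 0.770176, Gamma_ppq = 0.385088, Gamma_pqq = -0.513451, Gamma_qpp = -0.024419, Gamma_qpq = -0.012209, Gamma_qqq = 0.016279; k2 = (0.714985, -1.035040, 0.726306, -0.023028)
  k3: at (p, q) = (0.935500, 0.693481), (dp/dtau, dq/dtau) = (0.714544, -1.029182); Gamma_ppp = 0.766326, Gamma_ppq = 0.383163, Gamma_pqq = -0.510884, Gamma_qpp = -0.021657, Gamma_qpq = -0.010829, Gamma_qqq = 0.014438; k3 = (0.714544, -1.029182, 0.713423, -0.020162)
  k4: at (p, q) = (1.006911, 0.591149), (dp/dtau, dq/dtau) = (0.784598, -1.030912); Gamma_ppp = 0.753392, Gamma_ppq = 0.376696, Gamma_pqq = -0.502262, Gamma_qpp = 0.039153, Gamma_qpq = 0.019577, Gamma_qqq = -0.026102; k4 = (0.784598, -1.030912, 0.679392, 0.035308)
  Y <- Y + (h/6)(k1 + 2k2 + 2k3 + k4): p = 1.0069, q = 0.5908, dp/dtau = 0.7849, dq/dtau = -1.0313

Answer: p = 1.0069, q = 0.5908, dp/dtau = 0.7849, dq/dtau = -1.0313
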